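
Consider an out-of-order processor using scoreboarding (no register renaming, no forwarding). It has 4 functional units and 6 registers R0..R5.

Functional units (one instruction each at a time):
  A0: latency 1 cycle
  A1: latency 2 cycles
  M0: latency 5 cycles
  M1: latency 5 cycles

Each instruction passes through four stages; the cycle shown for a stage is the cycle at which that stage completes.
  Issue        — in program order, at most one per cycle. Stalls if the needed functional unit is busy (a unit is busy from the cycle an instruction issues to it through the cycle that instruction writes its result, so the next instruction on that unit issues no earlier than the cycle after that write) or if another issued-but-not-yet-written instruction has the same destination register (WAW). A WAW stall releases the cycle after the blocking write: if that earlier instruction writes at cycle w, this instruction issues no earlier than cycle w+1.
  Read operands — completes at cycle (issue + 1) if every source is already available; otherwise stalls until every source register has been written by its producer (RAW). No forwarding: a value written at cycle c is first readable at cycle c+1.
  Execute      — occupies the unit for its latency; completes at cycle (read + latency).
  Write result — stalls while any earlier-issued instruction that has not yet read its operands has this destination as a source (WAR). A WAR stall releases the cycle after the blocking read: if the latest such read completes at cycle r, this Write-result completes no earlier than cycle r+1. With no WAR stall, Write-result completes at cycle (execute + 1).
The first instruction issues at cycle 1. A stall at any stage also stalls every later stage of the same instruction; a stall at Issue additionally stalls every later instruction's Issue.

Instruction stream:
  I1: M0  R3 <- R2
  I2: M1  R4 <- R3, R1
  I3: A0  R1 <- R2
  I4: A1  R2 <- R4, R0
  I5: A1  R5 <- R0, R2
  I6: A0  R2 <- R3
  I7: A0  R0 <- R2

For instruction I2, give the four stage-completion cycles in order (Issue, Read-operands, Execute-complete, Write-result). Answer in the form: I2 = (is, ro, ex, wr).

I2 = (2, 9, 14, 15)

I1 -> (1, 2, 7, 8)
I2 -> (2, 9, 14, 15)  // RAW R3: wait I1 write@8
I3 -> (3, 4, 5, 10)  // WAR R1: wait I2 read@9
I4 -> (4, 16, 18, 19)  // RAW R4: wait I2 write@15
I5 -> (20, 21, 23, 24)  // struct: A1 busy until I4 writes@19
I6 -> (21, 22, 23, 24)
I7 -> (25, 26, 27, 28)  // struct: A0 busy until I6 writes@24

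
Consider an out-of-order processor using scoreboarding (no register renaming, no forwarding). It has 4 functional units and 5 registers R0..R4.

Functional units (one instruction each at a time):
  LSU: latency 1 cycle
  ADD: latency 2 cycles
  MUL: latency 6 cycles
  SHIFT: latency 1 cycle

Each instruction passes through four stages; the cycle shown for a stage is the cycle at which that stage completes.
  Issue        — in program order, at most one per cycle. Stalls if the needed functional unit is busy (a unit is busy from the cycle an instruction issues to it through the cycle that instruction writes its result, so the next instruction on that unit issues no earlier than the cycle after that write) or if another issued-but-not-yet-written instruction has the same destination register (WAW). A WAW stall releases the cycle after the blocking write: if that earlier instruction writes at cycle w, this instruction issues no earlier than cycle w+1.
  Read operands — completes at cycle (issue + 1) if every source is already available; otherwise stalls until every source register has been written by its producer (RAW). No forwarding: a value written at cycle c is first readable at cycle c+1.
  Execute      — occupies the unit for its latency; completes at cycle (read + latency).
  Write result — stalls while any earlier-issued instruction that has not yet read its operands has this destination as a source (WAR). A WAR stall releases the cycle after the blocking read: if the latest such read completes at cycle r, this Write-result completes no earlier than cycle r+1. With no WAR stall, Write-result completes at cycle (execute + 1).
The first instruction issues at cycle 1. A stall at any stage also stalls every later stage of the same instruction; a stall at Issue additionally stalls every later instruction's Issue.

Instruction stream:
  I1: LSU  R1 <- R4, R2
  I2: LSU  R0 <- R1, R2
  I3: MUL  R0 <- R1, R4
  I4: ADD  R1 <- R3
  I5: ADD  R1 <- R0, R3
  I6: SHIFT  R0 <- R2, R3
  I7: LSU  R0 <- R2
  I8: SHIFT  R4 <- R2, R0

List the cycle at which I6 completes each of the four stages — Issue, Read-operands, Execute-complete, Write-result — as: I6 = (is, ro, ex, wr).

I6 = (18, 19, 20, 21)

t=1  I1 dispatched to LSU
t=2  I1 operands ready
t=3  I1 complete
t=4  R1←I1
t=5  I2 dispatched to LSU
t=6  I2 operands ready
t=7  I2 complete
t=8  R0←I2
t=9  I3 dispatched to MUL
t=10  I3 operands ready; I4 dispatched to ADD
t=11  I4 operands ready
t=13  I4 complete
t=14  R1←I4
t=15  I5 dispatched to ADD
t=16  I3 complete
t=17  R0←I3
t=18  I5 operands ready; I6 dispatched to SHIFT
t=19  I6 operands ready
t=20  I5 complete; I6 complete
t=21  R1←I5; R0←I6
t=22  I7 dispatched to LSU
t=23  I7 operands ready; I8 dispatched to SHIFT
t=24  I7 complete
t=25  R0←I7
t=26  I8 operands ready
t=27  I8 complete
t=28  R4←I8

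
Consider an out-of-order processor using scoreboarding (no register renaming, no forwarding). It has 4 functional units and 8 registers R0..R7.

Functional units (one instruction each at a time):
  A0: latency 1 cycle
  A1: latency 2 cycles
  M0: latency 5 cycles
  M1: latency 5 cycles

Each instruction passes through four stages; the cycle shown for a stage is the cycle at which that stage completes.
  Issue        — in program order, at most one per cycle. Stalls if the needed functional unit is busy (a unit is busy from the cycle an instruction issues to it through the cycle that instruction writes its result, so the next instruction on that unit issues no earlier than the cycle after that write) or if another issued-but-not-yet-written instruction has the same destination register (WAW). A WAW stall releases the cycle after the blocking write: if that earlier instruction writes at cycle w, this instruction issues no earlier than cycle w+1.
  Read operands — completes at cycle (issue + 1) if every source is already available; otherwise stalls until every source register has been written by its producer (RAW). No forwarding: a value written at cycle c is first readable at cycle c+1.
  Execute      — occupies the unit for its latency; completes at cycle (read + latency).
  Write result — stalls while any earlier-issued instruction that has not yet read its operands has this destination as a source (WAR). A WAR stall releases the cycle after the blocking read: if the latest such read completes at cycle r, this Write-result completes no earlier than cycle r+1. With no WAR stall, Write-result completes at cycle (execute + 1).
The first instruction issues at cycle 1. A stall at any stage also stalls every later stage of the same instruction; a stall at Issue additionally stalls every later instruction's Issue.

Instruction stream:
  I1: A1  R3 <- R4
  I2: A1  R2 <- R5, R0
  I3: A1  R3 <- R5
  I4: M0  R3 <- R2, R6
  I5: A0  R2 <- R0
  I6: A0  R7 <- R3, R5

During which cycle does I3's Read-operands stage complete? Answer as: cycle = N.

  I1 | 1 | 2 | 4 | 5
  I2 | 6 | 7 | 9 | 10   struct: A1 busy until I1 writes@5
  I3 | 11 | 12 | 14 | 15   struct: A1 busy until I2 writes@10
  I4 | 16 | 17 | 22 | 23   WAW R3: wait I3 write@15
  I5 | 17 | 18 | 19 | 20
  I6 | 21 | 24 | 25 | 26   struct: A0 busy until I5 writes@20 · RAW R3: wait I4 write@23

cycle = 12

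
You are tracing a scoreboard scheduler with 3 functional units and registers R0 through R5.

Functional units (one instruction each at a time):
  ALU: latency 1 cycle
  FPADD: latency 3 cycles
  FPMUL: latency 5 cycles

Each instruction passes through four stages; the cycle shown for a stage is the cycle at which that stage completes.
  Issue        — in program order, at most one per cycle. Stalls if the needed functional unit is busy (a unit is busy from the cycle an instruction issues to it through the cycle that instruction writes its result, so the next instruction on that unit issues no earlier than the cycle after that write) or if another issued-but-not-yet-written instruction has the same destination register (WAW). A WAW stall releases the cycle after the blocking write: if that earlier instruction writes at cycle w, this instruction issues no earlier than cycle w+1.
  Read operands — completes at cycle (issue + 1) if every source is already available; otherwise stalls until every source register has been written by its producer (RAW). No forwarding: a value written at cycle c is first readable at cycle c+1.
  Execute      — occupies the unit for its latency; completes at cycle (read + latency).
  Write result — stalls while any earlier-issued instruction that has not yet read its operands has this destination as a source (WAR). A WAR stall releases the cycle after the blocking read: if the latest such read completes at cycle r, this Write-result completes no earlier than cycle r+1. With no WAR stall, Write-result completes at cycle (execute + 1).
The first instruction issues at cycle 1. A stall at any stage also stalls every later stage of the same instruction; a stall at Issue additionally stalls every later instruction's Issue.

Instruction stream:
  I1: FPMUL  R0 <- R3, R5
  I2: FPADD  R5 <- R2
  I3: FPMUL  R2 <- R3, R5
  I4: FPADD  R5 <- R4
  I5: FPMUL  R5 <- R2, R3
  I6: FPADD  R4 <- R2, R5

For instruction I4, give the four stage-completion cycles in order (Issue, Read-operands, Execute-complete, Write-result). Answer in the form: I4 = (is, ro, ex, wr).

1) issue 1, read 2, done 7, write 8
2) issue 2, read 3, done 6, write 7
3) issue 9, read 10, done 15, write 16  <struct: FPMUL busy until I1 writes@8>
4) issue 10, read 11, done 14, write 15
5) issue 17, read 18, done 23, write 24  <struct: FPMUL busy until I3 writes@16>
6) issue 18, read 25, done 28, write 29  <RAW R5: wait I5 write@24>

I4 = (10, 11, 14, 15)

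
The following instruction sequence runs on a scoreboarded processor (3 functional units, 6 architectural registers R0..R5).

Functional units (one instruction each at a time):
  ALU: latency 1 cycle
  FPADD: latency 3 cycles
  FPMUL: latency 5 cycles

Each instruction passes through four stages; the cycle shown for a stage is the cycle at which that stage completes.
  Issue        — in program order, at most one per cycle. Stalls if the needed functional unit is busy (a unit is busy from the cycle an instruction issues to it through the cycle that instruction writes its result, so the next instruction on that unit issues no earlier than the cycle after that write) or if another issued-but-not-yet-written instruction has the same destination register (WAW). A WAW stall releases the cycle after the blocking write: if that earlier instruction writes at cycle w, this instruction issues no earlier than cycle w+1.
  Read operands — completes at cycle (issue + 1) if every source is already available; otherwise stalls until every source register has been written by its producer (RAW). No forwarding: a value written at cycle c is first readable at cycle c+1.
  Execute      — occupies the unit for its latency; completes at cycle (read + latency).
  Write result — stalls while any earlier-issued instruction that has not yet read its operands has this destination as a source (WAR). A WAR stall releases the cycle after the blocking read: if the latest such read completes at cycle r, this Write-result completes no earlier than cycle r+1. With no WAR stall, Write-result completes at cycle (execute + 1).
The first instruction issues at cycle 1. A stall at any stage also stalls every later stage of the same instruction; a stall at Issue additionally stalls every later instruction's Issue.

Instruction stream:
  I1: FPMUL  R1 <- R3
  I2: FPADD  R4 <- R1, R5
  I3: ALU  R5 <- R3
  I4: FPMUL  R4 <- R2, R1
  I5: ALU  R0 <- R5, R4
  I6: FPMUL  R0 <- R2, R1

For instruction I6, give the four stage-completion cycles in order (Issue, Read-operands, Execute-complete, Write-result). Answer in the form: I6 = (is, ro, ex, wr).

I6 = (25, 26, 31, 32)

c1: I1 issues→FPMUL
c2: I1 reads; I2 issues→FPADD
c3: I3 issues→ALU
c4: I3 reads
c5: I3 exec-done
c7: I1 exec-done
c8: I1 writes R1
c9: I2 reads
c10: I3 writes R5
c12: I2 exec-done
c13: I2 writes R4
c14: I4 issues→FPMUL
c15: I4 reads; I5 issues→ALU
c20: I4 exec-done
c21: I4 writes R4
c22: I5 reads
c23: I5 exec-done
c24: I5 writes R0
c25: I6 issues→FPMUL
c26: I6 reads
c31: I6 exec-done
c32: I6 writes R0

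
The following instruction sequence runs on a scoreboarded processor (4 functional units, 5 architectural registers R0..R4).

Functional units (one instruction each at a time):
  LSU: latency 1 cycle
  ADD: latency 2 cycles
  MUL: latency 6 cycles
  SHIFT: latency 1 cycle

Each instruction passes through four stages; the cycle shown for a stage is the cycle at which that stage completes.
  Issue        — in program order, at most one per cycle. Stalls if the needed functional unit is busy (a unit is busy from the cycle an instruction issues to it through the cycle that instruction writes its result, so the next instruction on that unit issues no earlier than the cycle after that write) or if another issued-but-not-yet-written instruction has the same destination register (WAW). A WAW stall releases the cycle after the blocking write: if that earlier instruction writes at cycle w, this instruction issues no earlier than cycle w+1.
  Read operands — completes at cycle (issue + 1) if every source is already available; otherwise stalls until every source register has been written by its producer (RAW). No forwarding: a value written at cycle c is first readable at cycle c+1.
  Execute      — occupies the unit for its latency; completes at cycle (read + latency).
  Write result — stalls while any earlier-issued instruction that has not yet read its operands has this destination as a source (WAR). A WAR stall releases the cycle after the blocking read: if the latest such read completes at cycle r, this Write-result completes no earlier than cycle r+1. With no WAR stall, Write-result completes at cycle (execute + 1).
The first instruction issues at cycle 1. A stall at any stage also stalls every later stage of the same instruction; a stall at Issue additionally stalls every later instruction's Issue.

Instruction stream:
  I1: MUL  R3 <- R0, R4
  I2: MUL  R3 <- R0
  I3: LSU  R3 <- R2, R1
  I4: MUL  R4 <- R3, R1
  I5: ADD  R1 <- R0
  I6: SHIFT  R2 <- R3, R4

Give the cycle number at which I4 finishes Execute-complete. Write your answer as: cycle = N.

I1 -> (1, 2, 8, 9)
I2 -> (10, 11, 17, 18)  // struct: MUL busy until I1 writes@9
I3 -> (19, 20, 21, 22)  // WAW R3: wait I2 write@18
I4 -> (20, 23, 29, 30)  // RAW R3: wait I3 write@22
I5 -> (21, 22, 24, 25)
I6 -> (22, 31, 32, 33)  // RAW R4: wait I4 write@30

cycle = 29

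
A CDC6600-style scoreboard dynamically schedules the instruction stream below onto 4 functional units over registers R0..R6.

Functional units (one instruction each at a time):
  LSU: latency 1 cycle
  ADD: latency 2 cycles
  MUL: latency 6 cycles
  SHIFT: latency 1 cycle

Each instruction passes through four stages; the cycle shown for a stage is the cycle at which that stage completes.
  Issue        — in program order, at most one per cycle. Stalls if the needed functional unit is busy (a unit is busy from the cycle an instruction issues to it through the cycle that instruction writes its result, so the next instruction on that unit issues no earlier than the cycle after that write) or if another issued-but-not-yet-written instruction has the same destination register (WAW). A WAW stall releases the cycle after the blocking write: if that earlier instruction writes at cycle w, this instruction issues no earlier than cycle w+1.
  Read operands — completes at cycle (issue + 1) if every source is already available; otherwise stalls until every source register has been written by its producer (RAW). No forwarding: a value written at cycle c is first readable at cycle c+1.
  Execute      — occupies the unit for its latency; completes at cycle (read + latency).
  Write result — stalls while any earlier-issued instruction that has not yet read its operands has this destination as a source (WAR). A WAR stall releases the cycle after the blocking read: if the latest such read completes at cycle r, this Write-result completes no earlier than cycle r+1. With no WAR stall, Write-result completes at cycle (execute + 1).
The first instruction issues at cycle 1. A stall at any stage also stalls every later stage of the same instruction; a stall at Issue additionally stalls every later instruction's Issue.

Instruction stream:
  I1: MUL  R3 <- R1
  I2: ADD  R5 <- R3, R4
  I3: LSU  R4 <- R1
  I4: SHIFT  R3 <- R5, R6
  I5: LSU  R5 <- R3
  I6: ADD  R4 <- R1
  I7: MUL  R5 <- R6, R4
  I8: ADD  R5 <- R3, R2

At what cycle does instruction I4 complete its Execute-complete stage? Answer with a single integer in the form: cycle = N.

c1: I1 dispatched to MUL
c2: I1 operands ready; I2 dispatched to ADD
c3: I3 dispatched to LSU
c4: I3 operands ready
c5: I3 complete
c8: I1 complete
c9: R3←I1
c10: I2 operands ready; I4 dispatched to SHIFT
c11: R4←I3
c12: I2 complete
c13: R5←I2
c14: I4 operands ready; I5 dispatched to LSU
c15: I4 complete; I6 dispatched to ADD
c16: R3←I4; I6 operands ready
c17: I5 operands ready
c18: I5 complete; I6 complete
c19: R5←I5; R4←I6
c20: I7 dispatched to MUL
c21: I7 operands ready
c27: I7 complete
c28: R5←I7
c29: I8 dispatched to ADD
c30: I8 operands ready
c32: I8 complete
c33: R5←I8

cycle = 15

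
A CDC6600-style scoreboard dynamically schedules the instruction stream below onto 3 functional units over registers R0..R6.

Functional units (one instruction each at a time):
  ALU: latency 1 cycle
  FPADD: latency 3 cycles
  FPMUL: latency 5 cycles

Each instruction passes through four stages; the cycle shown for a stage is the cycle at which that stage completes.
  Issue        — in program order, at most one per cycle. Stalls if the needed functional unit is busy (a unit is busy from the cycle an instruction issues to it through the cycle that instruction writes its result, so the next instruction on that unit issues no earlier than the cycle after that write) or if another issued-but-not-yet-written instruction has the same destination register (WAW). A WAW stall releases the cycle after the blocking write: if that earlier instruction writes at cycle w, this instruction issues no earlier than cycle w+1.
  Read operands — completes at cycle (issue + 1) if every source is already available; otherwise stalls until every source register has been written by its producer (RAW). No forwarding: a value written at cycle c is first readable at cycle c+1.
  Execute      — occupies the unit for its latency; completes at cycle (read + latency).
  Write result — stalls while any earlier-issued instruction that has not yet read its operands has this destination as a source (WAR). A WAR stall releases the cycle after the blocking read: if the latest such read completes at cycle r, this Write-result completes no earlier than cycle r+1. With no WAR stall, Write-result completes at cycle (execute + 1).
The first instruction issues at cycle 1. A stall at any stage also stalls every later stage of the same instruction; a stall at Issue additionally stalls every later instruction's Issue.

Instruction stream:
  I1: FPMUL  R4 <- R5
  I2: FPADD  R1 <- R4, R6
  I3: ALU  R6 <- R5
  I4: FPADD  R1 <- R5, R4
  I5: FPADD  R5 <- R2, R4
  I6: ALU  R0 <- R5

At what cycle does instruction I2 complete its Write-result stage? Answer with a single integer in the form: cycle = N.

t=1  issue I1 (FPMUL)
t=2  I1 read-ops, issue I2 (FPADD)
t=3  issue I3 (ALU)
t=4  I3 read-ops
t=5  I3 finished on ALU
t=7  I1 finished on FPMUL
t=8  I1→R4
t=9  I2 read-ops
t=10  I3→R6
t=12  I2 finished on FPADD
t=13  I2→R1
t=14  issue I4 (FPADD)
t=15  I4 read-ops
t=18  I4 finished on FPADD
t=19  I4→R1
t=20  issue I5 (FPADD)
t=21  I5 read-ops, issue I6 (ALU)
t=24  I5 finished on FPADD
t=25  I5→R5
t=26  I6 read-ops
t=27  I6 finished on ALU
t=28  I6→R0

cycle = 13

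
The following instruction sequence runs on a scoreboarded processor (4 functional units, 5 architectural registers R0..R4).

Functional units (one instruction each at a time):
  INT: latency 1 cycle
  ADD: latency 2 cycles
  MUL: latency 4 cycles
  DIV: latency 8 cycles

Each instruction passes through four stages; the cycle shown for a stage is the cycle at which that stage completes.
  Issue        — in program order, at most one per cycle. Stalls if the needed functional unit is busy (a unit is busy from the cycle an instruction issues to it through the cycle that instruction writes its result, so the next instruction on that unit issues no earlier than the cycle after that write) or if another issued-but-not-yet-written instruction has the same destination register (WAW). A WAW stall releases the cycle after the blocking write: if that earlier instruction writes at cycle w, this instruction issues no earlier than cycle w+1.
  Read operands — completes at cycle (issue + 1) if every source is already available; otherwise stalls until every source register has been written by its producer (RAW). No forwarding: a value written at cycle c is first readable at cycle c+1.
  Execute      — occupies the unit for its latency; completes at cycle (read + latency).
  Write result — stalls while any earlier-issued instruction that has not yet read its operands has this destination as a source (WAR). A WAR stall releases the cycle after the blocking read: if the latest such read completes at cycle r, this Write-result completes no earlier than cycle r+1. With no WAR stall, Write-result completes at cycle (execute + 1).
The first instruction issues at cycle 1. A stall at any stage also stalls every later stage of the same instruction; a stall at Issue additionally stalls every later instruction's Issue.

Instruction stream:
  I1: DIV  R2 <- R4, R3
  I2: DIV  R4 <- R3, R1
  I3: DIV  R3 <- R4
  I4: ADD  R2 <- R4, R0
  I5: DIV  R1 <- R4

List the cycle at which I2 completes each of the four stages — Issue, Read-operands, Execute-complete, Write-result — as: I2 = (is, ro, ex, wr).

I2 = (12, 13, 21, 22)

1) issue 1, read 2, done 10, write 11
2) issue 12, read 13, done 21, write 22  <struct: DIV busy until I1 writes@11>
3) issue 23, read 24, done 32, write 33  <struct: DIV busy until I2 writes@22>
4) issue 24, read 25, done 27, write 28
5) issue 34, read 35, done 43, write 44  <struct: DIV busy until I3 writes@33>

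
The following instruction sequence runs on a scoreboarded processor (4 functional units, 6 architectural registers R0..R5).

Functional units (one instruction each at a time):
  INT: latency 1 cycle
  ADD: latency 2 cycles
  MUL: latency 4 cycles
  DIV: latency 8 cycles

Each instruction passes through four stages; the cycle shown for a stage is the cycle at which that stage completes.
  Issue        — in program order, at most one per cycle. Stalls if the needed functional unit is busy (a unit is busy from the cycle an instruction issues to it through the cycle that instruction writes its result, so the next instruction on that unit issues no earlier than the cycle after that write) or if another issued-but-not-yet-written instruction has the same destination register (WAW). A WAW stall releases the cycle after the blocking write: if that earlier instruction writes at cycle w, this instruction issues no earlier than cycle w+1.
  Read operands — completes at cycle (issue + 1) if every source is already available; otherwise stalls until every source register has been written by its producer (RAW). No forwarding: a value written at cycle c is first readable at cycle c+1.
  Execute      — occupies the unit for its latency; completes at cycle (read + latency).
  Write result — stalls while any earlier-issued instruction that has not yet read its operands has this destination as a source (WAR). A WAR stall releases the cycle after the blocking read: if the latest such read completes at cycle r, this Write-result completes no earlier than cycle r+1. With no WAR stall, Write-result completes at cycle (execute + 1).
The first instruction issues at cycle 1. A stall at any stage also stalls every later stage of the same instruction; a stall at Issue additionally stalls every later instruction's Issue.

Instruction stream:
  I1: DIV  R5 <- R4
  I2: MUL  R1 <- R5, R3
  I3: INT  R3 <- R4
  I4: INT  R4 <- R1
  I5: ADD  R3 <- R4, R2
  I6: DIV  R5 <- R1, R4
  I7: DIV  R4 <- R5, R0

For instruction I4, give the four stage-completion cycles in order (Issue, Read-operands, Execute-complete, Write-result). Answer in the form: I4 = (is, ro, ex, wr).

  I1 | 1 | 2 | 10 | 11
  I2 | 2 | 12 | 16 | 17   RAW R5: wait I1 write@11
  I3 | 3 | 4 | 5 | 13   WAR R3: wait I2 read@12
  I4 | 14 | 18 | 19 | 20   struct: INT busy until I3 writes@13 · RAW R1: wait I2 write@17
  I5 | 15 | 21 | 23 | 24   RAW R4: wait I4 write@20
  I6 | 16 | 21 | 29 | 30   RAW R4: wait I4 write@20
  I7 | 31 | 32 | 40 | 41   struct: DIV busy until I6 writes@30

I4 = (14, 18, 19, 20)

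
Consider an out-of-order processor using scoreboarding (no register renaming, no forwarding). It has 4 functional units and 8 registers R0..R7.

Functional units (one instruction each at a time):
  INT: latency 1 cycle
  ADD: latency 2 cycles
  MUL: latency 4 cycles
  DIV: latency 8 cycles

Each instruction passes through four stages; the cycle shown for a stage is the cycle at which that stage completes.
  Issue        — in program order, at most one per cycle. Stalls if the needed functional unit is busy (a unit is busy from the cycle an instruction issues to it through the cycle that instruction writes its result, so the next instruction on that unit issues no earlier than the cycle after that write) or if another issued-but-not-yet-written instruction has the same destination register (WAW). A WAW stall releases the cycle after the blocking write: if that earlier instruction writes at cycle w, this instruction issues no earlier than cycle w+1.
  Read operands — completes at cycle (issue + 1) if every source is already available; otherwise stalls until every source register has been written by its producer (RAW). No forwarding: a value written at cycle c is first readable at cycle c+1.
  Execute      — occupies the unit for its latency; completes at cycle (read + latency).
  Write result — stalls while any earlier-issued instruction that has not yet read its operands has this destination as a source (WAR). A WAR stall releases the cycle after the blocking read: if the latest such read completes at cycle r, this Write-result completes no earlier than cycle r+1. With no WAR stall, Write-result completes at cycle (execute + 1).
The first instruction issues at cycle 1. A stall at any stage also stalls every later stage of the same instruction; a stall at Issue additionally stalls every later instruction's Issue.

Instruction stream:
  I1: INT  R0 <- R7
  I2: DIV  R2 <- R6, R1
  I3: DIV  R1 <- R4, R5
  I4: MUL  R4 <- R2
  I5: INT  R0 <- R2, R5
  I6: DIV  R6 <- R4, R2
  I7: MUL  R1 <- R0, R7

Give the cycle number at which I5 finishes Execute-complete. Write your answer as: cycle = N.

cycle = 17

1) issue 1, read 2, done 3, write 4
2) issue 2, read 3, done 11, write 12
3) issue 13, read 14, done 22, write 23  <struct: DIV busy until I2 writes@12>
4) issue 14, read 15, done 19, write 20
5) issue 15, read 16, done 17, write 18
6) issue 24, read 25, done 33, write 34  <struct: DIV busy until I3 writes@23>
7) issue 25, read 26, done 30, write 31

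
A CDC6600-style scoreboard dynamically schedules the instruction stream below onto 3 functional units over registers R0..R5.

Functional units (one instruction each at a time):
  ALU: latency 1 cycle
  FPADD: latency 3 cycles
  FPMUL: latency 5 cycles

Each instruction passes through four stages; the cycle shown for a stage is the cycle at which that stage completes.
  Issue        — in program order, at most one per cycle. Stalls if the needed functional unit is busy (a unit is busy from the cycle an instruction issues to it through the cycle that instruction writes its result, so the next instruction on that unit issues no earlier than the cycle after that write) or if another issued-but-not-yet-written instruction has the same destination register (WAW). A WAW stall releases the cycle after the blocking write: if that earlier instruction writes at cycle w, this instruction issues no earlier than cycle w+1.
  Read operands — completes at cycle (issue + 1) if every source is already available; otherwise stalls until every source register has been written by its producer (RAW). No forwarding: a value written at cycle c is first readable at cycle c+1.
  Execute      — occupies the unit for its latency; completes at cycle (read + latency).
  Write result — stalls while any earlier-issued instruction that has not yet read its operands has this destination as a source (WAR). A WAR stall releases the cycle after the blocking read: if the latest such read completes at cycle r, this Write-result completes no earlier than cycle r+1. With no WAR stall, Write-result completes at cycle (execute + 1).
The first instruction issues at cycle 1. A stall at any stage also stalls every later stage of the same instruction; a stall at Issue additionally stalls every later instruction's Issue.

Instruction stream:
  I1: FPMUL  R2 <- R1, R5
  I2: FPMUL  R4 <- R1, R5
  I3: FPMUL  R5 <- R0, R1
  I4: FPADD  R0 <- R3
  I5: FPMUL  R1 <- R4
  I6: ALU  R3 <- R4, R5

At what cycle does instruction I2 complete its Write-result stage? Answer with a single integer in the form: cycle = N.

cycle = 16

c1: issue I1 (FPMUL)
c2: I1 read-ops
c7: I1 finished on FPMUL
c8: I1→R2
c9: issue I2 (FPMUL)
c10: I2 read-ops
c15: I2 finished on FPMUL
c16: I2→R4
c17: issue I3 (FPMUL)
c18: I3 read-ops | issue I4 (FPADD)
c19: I4 read-ops
c22: I4 finished on FPADD
c23: I3 finished on FPMUL | I4→R0
c24: I3→R5
c25: issue I5 (FPMUL)
c26: I5 read-ops | issue I6 (ALU)
c27: I6 read-ops
c28: I6 finished on ALU
c29: I6→R3
c31: I5 finished on FPMUL
c32: I5→R1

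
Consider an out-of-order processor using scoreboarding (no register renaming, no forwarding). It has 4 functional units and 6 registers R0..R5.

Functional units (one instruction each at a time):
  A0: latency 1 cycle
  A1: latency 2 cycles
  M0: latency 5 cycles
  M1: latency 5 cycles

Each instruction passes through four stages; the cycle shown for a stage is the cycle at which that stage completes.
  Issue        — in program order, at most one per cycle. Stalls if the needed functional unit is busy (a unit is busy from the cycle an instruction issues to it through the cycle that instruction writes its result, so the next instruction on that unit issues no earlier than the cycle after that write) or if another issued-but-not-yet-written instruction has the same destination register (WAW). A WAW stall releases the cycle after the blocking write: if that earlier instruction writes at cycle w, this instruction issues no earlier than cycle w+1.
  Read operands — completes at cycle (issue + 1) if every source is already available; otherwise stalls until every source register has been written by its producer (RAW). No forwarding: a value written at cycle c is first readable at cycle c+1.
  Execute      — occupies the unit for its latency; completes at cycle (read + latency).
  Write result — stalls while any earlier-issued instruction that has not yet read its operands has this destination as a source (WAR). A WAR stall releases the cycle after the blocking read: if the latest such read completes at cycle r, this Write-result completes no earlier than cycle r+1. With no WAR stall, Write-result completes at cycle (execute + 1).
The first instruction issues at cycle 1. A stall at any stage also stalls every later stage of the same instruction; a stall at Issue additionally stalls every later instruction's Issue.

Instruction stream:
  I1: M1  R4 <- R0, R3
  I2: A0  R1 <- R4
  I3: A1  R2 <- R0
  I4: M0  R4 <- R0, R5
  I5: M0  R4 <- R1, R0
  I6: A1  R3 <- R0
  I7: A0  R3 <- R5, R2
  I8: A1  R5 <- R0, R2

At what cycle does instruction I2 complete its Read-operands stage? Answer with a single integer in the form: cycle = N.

c1: I1→M1
c2: I1 RO · I2→A0
c3: I3→A1
c4: I3 RO
c6: I3 EX
c7: I1 EX · I3 WR R2
c8: I1 WR R4
c9: I2 RO · I4→M0
c10: I2 EX · I4 RO
c11: I2 WR R1
c15: I4 EX
c16: I4 WR R4
c17: I5→M0
c18: I5 RO · I6→A1
c19: I6 RO
c21: I6 EX
c22: I6 WR R3
c23: I5 EX · I7→A0
c24: I5 WR R4 · I7 RO · I8→A1
c25: I7 EX · I8 RO
c26: I7 WR R3
c27: I8 EX
c28: I8 WR R5

cycle = 9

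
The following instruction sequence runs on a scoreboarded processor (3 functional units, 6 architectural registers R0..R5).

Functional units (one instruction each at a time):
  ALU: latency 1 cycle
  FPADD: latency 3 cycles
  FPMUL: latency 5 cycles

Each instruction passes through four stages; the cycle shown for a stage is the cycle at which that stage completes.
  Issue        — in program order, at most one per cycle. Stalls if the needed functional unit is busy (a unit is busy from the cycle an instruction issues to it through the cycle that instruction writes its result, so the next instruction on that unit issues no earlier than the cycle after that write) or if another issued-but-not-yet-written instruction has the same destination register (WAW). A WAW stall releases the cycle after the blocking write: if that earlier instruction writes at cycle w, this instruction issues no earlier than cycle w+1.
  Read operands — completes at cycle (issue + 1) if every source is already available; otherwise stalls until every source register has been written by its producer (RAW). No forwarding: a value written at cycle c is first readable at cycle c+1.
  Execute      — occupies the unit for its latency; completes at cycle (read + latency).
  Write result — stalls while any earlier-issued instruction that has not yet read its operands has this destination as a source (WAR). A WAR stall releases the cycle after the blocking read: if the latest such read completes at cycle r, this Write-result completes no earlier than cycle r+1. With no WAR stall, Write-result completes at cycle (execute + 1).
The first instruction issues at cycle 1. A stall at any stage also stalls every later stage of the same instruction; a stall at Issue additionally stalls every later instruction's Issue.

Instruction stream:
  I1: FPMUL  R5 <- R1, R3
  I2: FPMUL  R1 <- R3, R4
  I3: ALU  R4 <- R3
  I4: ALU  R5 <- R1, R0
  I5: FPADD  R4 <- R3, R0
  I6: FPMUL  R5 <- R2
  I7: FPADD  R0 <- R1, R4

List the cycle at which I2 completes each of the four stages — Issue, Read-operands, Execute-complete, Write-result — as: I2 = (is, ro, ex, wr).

I1  is:1  ro:2  ex:7  wr:8
I2  is:9  ro:10  ex:15  wr:16  — struct: FPMUL busy until I1 writes@8
I3  is:10  ro:11  ex:12  wr:13
I4  is:14  ro:17  ex:18  wr:19  — struct: ALU busy until I3 writes@13, RAW R1: wait I2 write@16
I5  is:15  ro:16  ex:19  wr:20
I6  is:20  ro:21  ex:26  wr:27  — WAW R5: wait I4 write@19
I7  is:21  ro:22  ex:25  wr:26

I2 = (9, 10, 15, 16)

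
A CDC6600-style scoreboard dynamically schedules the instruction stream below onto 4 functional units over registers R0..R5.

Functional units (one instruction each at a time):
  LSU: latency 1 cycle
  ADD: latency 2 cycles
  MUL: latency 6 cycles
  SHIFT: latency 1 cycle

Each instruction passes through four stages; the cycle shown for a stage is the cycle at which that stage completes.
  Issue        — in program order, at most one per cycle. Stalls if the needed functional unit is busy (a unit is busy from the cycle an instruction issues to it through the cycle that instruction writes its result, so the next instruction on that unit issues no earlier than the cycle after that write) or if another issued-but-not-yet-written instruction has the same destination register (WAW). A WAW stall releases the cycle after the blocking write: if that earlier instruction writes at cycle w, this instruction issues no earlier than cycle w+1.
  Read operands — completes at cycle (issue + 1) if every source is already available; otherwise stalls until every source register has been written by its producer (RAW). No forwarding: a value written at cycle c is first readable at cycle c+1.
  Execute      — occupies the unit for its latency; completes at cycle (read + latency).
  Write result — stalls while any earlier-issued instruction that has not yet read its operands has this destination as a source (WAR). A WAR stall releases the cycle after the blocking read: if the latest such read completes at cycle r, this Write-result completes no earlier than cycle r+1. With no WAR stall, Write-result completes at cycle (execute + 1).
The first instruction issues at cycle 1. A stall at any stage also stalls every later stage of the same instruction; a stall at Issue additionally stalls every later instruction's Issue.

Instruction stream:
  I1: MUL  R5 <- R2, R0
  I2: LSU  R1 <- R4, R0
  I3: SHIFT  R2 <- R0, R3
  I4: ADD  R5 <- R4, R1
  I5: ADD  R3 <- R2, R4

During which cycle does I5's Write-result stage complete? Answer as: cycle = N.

[1] I1 dispatched to MUL
[2] I1 operands ready | I2 dispatched to LSU
[3] I2 operands ready | I3 dispatched to SHIFT
[4] I2 complete | I3 operands ready
[5] R1←I2 | I3 complete
[6] R2←I3
[8] I1 complete
[9] R5←I1
[10] I4 dispatched to ADD
[11] I4 operands ready
[13] I4 complete
[14] R5←I4
[15] I5 dispatched to ADD
[16] I5 operands ready
[18] I5 complete
[19] R3←I5

cycle = 19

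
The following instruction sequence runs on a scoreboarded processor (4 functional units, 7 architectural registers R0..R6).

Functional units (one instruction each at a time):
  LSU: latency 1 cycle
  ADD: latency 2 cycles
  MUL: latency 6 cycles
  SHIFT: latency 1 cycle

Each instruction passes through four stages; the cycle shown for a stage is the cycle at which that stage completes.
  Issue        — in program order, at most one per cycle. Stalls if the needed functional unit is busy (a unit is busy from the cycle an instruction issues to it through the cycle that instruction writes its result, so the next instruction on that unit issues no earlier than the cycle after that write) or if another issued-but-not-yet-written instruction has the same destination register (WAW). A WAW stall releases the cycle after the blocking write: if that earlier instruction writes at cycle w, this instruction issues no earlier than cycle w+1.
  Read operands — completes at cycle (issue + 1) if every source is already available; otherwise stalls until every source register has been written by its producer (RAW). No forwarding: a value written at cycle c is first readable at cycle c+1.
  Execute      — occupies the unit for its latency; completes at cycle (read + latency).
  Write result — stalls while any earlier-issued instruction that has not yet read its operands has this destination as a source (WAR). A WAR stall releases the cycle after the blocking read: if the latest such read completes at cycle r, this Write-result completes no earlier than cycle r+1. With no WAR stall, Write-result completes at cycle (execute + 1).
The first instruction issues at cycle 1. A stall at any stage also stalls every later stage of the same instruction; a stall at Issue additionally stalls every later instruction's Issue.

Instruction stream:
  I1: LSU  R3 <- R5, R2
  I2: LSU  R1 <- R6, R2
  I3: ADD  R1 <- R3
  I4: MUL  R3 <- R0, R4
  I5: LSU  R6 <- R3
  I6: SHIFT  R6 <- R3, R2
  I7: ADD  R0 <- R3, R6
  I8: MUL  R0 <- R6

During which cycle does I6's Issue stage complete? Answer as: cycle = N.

cycle = 22

I1: IS=1 RO=2 EX=3 WR=4
I2: IS=5 RO=6 EX=7 WR=8  [struct: LSU busy until I1 writes@4]
I3: IS=9 RO=10 EX=12 WR=13  [WAW R1: wait I2 write@8]
I4: IS=10 RO=11 EX=17 WR=18
I5: IS=11 RO=19 EX=20 WR=21  [RAW R3: wait I4 write@18]
I6: IS=22 RO=23 EX=24 WR=25  [WAW R6: wait I5 write@21]
I7: IS=23 RO=26 EX=28 WR=29  [RAW R6: wait I6 write@25]
I8: IS=30 RO=31 EX=37 WR=38  [WAW R0: wait I7 write@29]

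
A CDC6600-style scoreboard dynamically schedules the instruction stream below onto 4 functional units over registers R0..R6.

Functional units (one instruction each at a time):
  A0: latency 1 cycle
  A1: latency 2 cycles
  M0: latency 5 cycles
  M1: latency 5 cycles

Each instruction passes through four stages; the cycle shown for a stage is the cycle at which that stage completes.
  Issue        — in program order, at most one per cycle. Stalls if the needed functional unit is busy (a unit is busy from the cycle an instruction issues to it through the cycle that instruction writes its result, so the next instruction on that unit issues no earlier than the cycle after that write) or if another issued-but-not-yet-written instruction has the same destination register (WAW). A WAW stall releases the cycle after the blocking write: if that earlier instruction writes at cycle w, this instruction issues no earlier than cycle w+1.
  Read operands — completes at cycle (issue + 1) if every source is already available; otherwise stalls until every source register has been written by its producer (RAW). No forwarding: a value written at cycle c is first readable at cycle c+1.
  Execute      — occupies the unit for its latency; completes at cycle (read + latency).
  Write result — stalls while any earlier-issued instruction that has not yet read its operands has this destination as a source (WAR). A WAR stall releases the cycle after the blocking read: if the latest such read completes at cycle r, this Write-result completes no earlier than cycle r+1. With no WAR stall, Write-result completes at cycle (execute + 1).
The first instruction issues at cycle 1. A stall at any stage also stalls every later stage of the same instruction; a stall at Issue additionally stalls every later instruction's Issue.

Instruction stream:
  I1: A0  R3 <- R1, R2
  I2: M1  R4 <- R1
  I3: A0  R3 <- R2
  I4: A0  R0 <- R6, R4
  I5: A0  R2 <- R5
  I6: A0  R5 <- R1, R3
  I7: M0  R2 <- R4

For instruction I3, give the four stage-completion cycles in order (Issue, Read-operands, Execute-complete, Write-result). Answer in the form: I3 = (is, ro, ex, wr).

  I1 | 1 | 2 | 3 | 4
  I2 | 2 | 3 | 8 | 9
  I3 | 5 | 6 | 7 | 8   struct: A0 busy until I1 writes@4
  I4 | 9 | 10 | 11 | 12   struct: A0 busy until I3 writes@8
  I5 | 13 | 14 | 15 | 16   struct: A0 busy until I4 writes@12
  I6 | 17 | 18 | 19 | 20   struct: A0 busy until I5 writes@16
  I7 | 18 | 19 | 24 | 25

I3 = (5, 6, 7, 8)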